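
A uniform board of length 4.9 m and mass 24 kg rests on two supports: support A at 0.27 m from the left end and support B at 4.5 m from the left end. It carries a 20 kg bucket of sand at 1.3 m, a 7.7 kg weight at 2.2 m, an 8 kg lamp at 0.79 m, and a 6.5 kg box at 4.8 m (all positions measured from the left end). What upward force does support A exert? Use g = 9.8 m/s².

Sum moments about support B (its reaction then has zero moment arm).
Beam weight: 24 × 9.8 = 235.2 N down at 2.45 m → arm 2.05 m, τ = 235.2 × 2.05 = 482.2 N·m counterclockwise.
Bucket of sand: 20 × 9.8 = 196 N down at 1.3 m → arm 3.2 m, τ = 196 × 3.2 = 627.2 N·m counterclockwise.
Weight: 7.7 × 9.8 = 75.46 N down at 2.2 m → arm 2.3 m, τ = 75.46 × 2.3 = 173.6 N·m counterclockwise.
Lamp: 8 × 9.8 = 78.4 N down at 0.79 m → arm 3.71 m, τ = 78.4 × 3.71 = 290.9 N·m counterclockwise.
Box: 6.5 × 9.8 = 63.7 N down at 4.8 m → arm 0.3 m, τ = 63.7 × 0.3 = 19.11 N·m clockwise.
Net load moment about support B = 1555 N·m counterclockwise.
Reaction R at support A is upward at 0.27 m, arm 4.23 m → moment R × 4.23 clockwise.
Στ = 0 ⇒ R × 4.23 = 1555 ⇒ R = 368 N.

R_A ≈ 368 N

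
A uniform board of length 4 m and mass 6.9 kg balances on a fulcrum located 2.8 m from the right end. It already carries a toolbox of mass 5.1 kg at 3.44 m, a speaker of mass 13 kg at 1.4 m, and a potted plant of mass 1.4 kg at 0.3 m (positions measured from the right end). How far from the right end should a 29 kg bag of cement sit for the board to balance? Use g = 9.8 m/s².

x ≈ 3.63 m from the right end

About the fulcrum (at 2.8 m from the right end):
Beam weight: 6.9 × 9.8 = 67.62 N down at 2 m → arm 0.8 m, τ = 67.62 × 0.8 = 54.1 N·m clockwise.
Toolbox: 5.1 × 9.8 = 49.98 N down at 3.44 m → arm 0.64 m, τ = 49.98 × 0.64 = 31.99 N·m counterclockwise.
Speaker: 13 × 9.8 = 127.4 N down at 1.4 m → arm 1.4 m, τ = 127.4 × 1.4 = 178.4 N·m clockwise.
Potted plant: 1.4 × 9.8 = 13.72 N down at 0.3 m → arm 2.5 m, τ = 13.72 × 2.5 = 34.3 N·m clockwise.
Net moment of existing loads = 234.8 N·m clockwise.
The bag of cement weighs 29 × 9.8 = 284.2 N and must supply an equal counterclockwise moment, so its lever arm about the fulcrum is 234.8 / 284.2 = 0.826 m.
That puts it at 2.8 + 0.826 = 3.63 m from the right end.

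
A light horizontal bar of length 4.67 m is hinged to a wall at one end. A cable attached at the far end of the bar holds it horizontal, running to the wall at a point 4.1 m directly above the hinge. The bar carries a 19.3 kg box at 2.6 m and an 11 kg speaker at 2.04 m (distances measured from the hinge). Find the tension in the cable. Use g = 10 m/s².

Sum moments about the hinge (the unknown hinge reaction has zero arm there).
Box: 19.3 × 10 = 193 N down at 2.6 m → arm 2.6 m, τ = 193 × 2.6 = 501.8 N·m clockwise.
Speaker: 11 × 10 = 110 N down at 2.04 m → arm 2.04 m, τ = 110 × 2.04 = 224.4 N·m clockwise.
Total clockwise load moment = 726.2 N·m.
The cable tension T acts at 4.67 m; only its component perpendicular to the bar, T sinθ, produces torque. sinθ = h/√(h²+d²) = 4.1/√(4.1²+4.67²) = 0.6598.
For rotational equilibrium, T × 4.67 × 0.6598 = 726.2, so T = 726.2 / 3.081 = 236 N.

T ≈ 236 N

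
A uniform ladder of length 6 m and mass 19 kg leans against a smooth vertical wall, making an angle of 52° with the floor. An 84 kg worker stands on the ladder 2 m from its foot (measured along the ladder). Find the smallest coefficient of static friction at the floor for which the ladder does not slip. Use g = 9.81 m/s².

μ_min ≈ 0.284

About the foot of the ladder:
Ladder weight 19×9.81 = 186.4 N acts at 3 m along the ladder; its horizontal arm is 3·cos52° = 1.847 m → τ = 344.3 N·m clockwise.
Worker: 84×9.81 = 824 N at 2 m → arm 1.231 m → τ = 1014 N·m clockwise.
Wall normal N acts horizontally at the top; its moment arm is the height L sinθ = 6·sin52° = 4.728 m, counterclockwise.
Στ = 0 ⇒ N × 4.728 = 1358 ⇒ N = 287.2 N.
ΣFx = 0 ⇒ f = N_wall = 287.2 N. ΣFy = 0 ⇒ N_floor = 1010 N.
μ_min = f / N_floor = 287.2 / 1010 = 0.284.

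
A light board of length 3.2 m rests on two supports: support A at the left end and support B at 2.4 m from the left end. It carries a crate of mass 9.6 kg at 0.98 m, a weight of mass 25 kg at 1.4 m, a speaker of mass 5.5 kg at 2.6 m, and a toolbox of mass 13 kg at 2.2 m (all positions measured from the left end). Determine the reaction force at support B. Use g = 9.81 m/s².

R_B ≈ 357 N

Take moments about support A.
Crate: 9.6 × 9.81 = 94.18 N down at 0.98 m → arm 0.98 m, τ = 94.18 × 0.98 = 92.3 N·m clockwise.
Weight: 25 × 9.81 = 245.2 N down at 1.4 m → arm 1.4 m, τ = 245.2 × 1.4 = 343.3 N·m clockwise.
Speaker: 5.5 × 9.81 = 53.96 N down at 2.6 m → arm 2.6 m, τ = 53.96 × 2.6 = 140.3 N·m clockwise.
Toolbox: 13 × 9.81 = 127.5 N down at 2.2 m → arm 2.2 m, τ = 127.5 × 2.2 = 280.5 N·m clockwise.
Net load moment about support A = 856.4 N·m clockwise.
Reaction R at support B is upward at 2.4 m, arm 2.4 m → moment R × 2.4 counterclockwise.
Balancing moments: R × 2.4 = 856.4, giving R = 357 N.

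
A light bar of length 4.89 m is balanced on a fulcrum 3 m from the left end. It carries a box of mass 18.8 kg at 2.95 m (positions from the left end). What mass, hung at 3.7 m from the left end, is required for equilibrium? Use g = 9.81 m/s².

m ≈ 1.34 kg

Choose the fulcrum (at 3 m from the left end) as the axis so the support reaction has zero arm there.
Box: 18.8 × 9.81 = 184.4 N down at 2.95 m → arm 0.05 m, τ = 184.4 × 0.05 = 9.22 N·m counterclockwise.
Net moment of known loads = 9.22 N·m counterclockwise.
An unknown mass m at 3.7 m has arm 0.7 m; its moment is m·g·0.7 clockwise.
For rotational equilibrium, m × 9.81 × 0.7 = 9.22, so m = 9.22 / (9.81 × 0.7) = 1.34 kg.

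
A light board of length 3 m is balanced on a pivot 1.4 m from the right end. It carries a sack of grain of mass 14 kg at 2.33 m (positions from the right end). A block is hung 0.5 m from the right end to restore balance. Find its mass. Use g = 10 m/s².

m ≈ 14.5 kg

About the pivot (at 1.4 m from the right end):
Sack of grain: 14 × 10 = 140 N down at 2.33 m → arm 0.93 m, τ = 140 × 0.93 = 130.2 N·m counterclockwise.
Net moment of known loads = 130.2 N·m counterclockwise.
An unknown mass m at 0.5 m has arm 0.9 m; its moment is m·g·0.9 clockwise.
Στ = 0 ⇒ m × 10 × 0.9 = 130.2 ⇒ m = 130.2 / (10 × 0.9) = 14.5 kg.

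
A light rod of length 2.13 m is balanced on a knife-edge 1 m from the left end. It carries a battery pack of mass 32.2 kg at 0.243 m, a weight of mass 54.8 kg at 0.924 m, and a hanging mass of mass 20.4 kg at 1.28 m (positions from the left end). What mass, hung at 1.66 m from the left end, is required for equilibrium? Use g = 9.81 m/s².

Choose the knife-edge (at 1 m from the left end) as the axis so the support reaction has zero arm there.
Battery pack: 32.2 × 9.81 = 315.9 N down at 0.243 m → arm 0.757 m, τ = 315.9 × 0.757 = 239.1 N·m counterclockwise.
Weight: 54.8 × 9.81 = 537.6 N down at 0.924 m → arm 0.076 m, τ = 537.6 × 0.076 = 40.86 N·m counterclockwise.
Hanging mass: 20.4 × 9.81 = 200.1 N down at 1.28 m → arm 0.28 m, τ = 200.1 × 0.28 = 56.03 N·m clockwise.
Net moment of known loads = 223.9 N·m counterclockwise.
An unknown mass m at 1.66 m has arm 0.66 m; its moment is m·g·0.66 clockwise.
Στ = 0 ⇒ m × 9.81 × 0.66 = 223.9 ⇒ m = 223.9 / (9.81 × 0.66) = 34.6 kg.

m ≈ 34.6 kg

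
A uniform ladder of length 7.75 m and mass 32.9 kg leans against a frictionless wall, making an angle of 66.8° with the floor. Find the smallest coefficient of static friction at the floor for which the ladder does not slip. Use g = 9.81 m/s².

Choose the foot of the ladder as the axis so the floor normal and friction both act there and drop out.
Ladder weight 32.9×9.81 = 322.7 N acts at 3.875 m along the ladder; its horizontal arm is 3.875·cos66.8° = 1.527 m → τ = 492.8 N·m clockwise.
Wall normal N acts horizontally at the top; its moment arm is the height L sinθ = 7.75·sin66.8° = 7.123 m, counterclockwise.
Balancing moments: N × 7.123 = 492.8, giving N = 69.18 N.
ΣFx = 0 ⇒ f = N_wall = 69.18 N. ΣFy = 0 ⇒ N_floor = 322.7 N.
μ_min = f / N_floor = 69.18 / 322.7 = 0.214.

μ_min ≈ 0.214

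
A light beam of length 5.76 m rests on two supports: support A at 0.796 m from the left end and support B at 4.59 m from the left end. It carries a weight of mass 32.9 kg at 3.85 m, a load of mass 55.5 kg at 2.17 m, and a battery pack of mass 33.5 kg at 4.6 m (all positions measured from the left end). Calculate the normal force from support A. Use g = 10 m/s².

Choose support B as the axis so its reaction then has zero moment arm.
Weight: 32.9 × 10 = 329 N down at 3.85 m → arm 0.74 m, τ = 329 × 0.74 = 243.5 N·m counterclockwise.
Load: 55.5 × 10 = 555 N down at 2.17 m → arm 2.42 m, τ = 555 × 2.42 = 1343 N·m counterclockwise.
Battery pack: 33.5 × 10 = 335 N down at 4.6 m → arm 0.01 m, τ = 335 × 0.01 = 3.35 N·m clockwise.
Net load moment about support B = 1583 N·m counterclockwise.
Reaction R at support A is upward at 0.796 m, arm 3.794 m → moment R × 3.794 clockwise.
Setting net torque to zero: R × 3.794 = 1583 → R = 417 N.

R_A ≈ 417 N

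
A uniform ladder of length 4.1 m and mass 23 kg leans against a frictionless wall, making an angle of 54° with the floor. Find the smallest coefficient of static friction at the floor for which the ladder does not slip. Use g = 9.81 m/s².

μ_min ≈ 0.363

Taking torques about the foot of the ladder:
Ladder weight 23×9.81 = 225.6 N acts at 2.05 m along the ladder; its horizontal arm is 2.05·cos54° = 1.205 m → τ = 271.8 N·m clockwise.
Wall normal N acts horizontally at the top; its moment arm is the height L sinθ = 4.1·sin54° = 3.317 m, counterclockwise.
Στ = 0 ⇒ N × 3.317 = 271.8 ⇒ N = 81.94 N.
ΣFx = 0 ⇒ f = N_wall = 81.94 N. ΣFy = 0 ⇒ N_floor = 225.6 N.
μ_min = f / N_floor = 81.94 / 225.6 = 0.363.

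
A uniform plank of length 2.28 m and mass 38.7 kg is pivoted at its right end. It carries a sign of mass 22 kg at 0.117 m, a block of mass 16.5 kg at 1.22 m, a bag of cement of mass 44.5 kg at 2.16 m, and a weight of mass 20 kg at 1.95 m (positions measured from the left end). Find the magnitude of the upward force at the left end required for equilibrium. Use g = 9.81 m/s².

F ≈ 521 N

Sum moments about the right end (the unknown pivot reaction has zero arm there).
Beam weight: 38.7 × 9.81 = 379.6 N down at 1.14 m → arm 1.14 m, τ = 379.6 × 1.14 = 432.7 N·m counterclockwise.
Sign: 22 × 9.81 = 215.8 N down at 0.117 m → arm 2.163 m, τ = 215.8 × 2.163 = 466.8 N·m counterclockwise.
Block: 16.5 × 9.81 = 161.9 N down at 1.22 m → arm 1.06 m, τ = 161.9 × 1.06 = 171.6 N·m counterclockwise.
Bag of cement: 44.5 × 9.81 = 436.5 N down at 2.16 m → arm 0.12 m, τ = 436.5 × 0.12 = 52.38 N·m counterclockwise.
Weight: 20 × 9.81 = 196.2 N down at 1.95 m → arm 0.33 m, τ = 196.2 × 0.33 = 64.75 N·m counterclockwise.
Net moment of the loads = 1188 N·m counterclockwise.
The upward force F acts at the left end, arm 2.28 m, giving F × 2.28 clockwise.
Στ = 0 ⇒ F × 2.28 = 1188 ⇒ F = 1188 / 2.28 = 521 N.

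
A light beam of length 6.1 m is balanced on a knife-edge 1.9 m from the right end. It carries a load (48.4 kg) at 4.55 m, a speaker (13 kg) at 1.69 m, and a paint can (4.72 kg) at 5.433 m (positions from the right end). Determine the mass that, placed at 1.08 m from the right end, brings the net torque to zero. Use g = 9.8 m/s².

m ≈ 173 kg

Choose the knife-edge (at 1.9 m from the right end) as the axis so the support reaction has zero arm there.
Load: 48.4 × 9.8 = 474.3 N down at 4.55 m → arm 2.65 m, τ = 474.3 × 2.65 = 1257 N·m counterclockwise.
Speaker: 13 × 9.8 = 127.4 N down at 1.69 m → arm 0.21 m, τ = 127.4 × 0.21 = 26.75 N·m clockwise.
Paint can: 4.72 × 9.8 = 46.26 N down at 5.433 m → arm 3.533 m, τ = 46.26 × 3.533 = 163.4 N·m counterclockwise.
Net moment of known loads = 1394 N·m counterclockwise.
An unknown mass m at 1.08 m has arm 0.82 m; its moment is m·g·0.82 clockwise.
Στ = 0 ⇒ m × 9.8 × 0.82 = 1394 ⇒ m = 1394 / (9.8 × 0.82) = 173 kg.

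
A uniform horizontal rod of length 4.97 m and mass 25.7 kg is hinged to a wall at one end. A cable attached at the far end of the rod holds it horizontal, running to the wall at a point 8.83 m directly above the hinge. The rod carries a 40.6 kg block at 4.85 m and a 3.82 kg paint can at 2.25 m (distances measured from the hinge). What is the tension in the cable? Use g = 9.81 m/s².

Choose the hinge as the axis so the unknown hinge reaction has zero arm there.
Beam weight: 25.7 × 9.81 = 252.1 N down at 2.485 m → arm 2.485 m, τ = 252.1 × 2.485 = 626.5 N·m clockwise.
Block: 40.6 × 9.81 = 398.3 N down at 4.85 m → arm 4.85 m, τ = 398.3 × 4.85 = 1932 N·m clockwise.
Paint can: 3.82 × 9.81 = 37.47 N down at 2.25 m → arm 2.25 m, τ = 37.47 × 2.25 = 84.31 N·m clockwise.
Total clockwise load moment = 2643 N·m.
The cable tension T acts at 4.97 m; only its component perpendicular to the rod, T sinθ, produces torque. sinθ = h/√(h²+d²) = 8.83/√(8.83²+4.97²) = 0.8714.
For rotational equilibrium, T × 4.97 × 0.8714 = 2643, so T = 2643 / 4.331 = 610 N.

T ≈ 610 N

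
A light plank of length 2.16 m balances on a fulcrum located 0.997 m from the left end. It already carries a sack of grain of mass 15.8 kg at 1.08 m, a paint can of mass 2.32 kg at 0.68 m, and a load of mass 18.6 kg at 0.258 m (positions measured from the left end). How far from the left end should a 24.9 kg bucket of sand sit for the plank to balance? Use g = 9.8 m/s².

About the fulcrum (at 0.997 m from the left end):
Sack of grain: 15.8 × 9.8 = 154.8 N down at 1.08 m → arm 0.083 m, τ = 154.8 × 0.083 = 12.85 N·m clockwise.
Paint can: 2.32 × 9.8 = 22.74 N down at 0.68 m → arm 0.317 m, τ = 22.74 × 0.317 = 7.209 N·m counterclockwise.
Load: 18.6 × 9.8 = 182.3 N down at 0.258 m → arm 0.739 m, τ = 182.3 × 0.739 = 134.7 N·m counterclockwise.
Net moment of existing loads = 129.1 N·m counterclockwise.
The bucket of sand weighs 24.9 × 9.8 = 244 N and must supply an equal clockwise moment, so its lever arm about the fulcrum is 129.1 / 244 = 0.529 m.
That puts it at 0.997 + 0.529 = 1.53 m from the left end.

x ≈ 1.53 m from the left end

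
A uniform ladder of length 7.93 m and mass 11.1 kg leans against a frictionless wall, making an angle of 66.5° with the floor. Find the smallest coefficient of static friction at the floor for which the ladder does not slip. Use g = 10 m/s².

μ_min ≈ 0.217

Choose the foot of the ladder as the axis so the floor normal and friction both act there and drop out.
Ladder weight 11.1×10 = 111 N acts at 3.965 m along the ladder; its horizontal arm is 3.965·cos66.5° = 1.581 m → τ = 175.5 N·m clockwise.
Wall normal N acts horizontally at the top; its moment arm is the height L sinθ = 7.93·sin66.5° = 7.272 m, counterclockwise.
Στ = 0 ⇒ N × 7.272 = 175.5 ⇒ N = 24.13 N.
ΣFx = 0 ⇒ f = N_wall = 24.13 N. ΣFy = 0 ⇒ N_floor = 111 N.
μ_min = f / N_floor = 24.13 / 111 = 0.217.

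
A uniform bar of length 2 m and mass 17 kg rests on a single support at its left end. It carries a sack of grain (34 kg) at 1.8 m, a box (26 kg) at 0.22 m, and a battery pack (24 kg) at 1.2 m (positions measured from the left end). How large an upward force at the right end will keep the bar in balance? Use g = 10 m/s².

F ≈ 564 N

Choose the left end as the axis so the unknown pivot reaction has zero arm there.
Beam weight: 17 × 10 = 170 N down at 1 m → arm 1 m, τ = 170 × 1 = 170 N·m clockwise.
Sack of grain: 34 × 10 = 340 N down at 1.8 m → arm 1.8 m, τ = 340 × 1.8 = 612 N·m clockwise.
Box: 26 × 10 = 260 N down at 0.22 m → arm 0.22 m, τ = 260 × 0.22 = 57.2 N·m clockwise.
Battery pack: 24 × 10 = 240 N down at 1.2 m → arm 1.2 m, τ = 240 × 1.2 = 288 N·m clockwise.
Net moment of the loads = 1127 N·m clockwise.
The upward force F acts at the right end, arm 2 m, giving F × 2 counterclockwise.
Setting net torque to zero: F × 2 = 1127 → F = 1127 / 2 = 564 N.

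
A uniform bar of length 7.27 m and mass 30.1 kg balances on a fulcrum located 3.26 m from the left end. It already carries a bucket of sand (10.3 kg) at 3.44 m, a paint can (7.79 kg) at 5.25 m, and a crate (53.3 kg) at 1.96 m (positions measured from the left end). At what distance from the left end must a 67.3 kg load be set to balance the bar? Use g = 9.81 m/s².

x ≈ 3.86 m from the left end

Take moments about the fulcrum (at 3.26 m from the left end).
Beam weight: 30.1 × 9.81 = 295.3 N down at 3.635 m → arm 0.375 m, τ = 295.3 × 0.375 = 110.7 N·m clockwise.
Bucket of sand: 10.3 × 9.81 = 101 N down at 3.44 m → arm 0.18 m, τ = 101 × 0.18 = 18.18 N·m clockwise.
Paint can: 7.79 × 9.81 = 76.42 N down at 5.25 m → arm 1.99 m, τ = 76.42 × 1.99 = 152.1 N·m clockwise.
Crate: 53.3 × 9.81 = 522.9 N down at 1.96 m → arm 1.3 m, τ = 522.9 × 1.3 = 679.8 N·m counterclockwise.
Net moment of existing loads = 398.8 N·m counterclockwise.
The load weighs 67.3 × 9.81 = 660.2 N and must supply an equal clockwise moment, so its lever arm about the fulcrum is 398.8 / 660.2 = 0.604 m.
That puts it at 3.26 + 0.604 = 3.86 m from the left end.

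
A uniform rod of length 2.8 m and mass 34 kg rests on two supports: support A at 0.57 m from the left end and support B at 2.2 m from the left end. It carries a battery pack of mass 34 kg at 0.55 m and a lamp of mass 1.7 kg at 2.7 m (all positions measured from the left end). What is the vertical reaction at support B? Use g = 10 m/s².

Taking torques about support A:
Beam weight: 34 × 10 = 340 N down at 1.4 m → arm 0.83 m, τ = 340 × 0.83 = 282.2 N·m clockwise.
Battery pack: 34 × 10 = 340 N down at 0.55 m → arm 0.02 m, τ = 340 × 0.02 = 6.8 N·m counterclockwise.
Lamp: 1.7 × 10 = 17 N down at 2.7 m → arm 2.13 m, τ = 17 × 2.13 = 36.21 N·m clockwise.
Net load moment about support A = 311.6 N·m clockwise.
Reaction R at support B is upward at 2.2 m, arm 1.63 m → moment R × 1.63 counterclockwise.
Balancing moments: R × 1.63 = 311.6, giving R = 191 N.

R_B ≈ 191 N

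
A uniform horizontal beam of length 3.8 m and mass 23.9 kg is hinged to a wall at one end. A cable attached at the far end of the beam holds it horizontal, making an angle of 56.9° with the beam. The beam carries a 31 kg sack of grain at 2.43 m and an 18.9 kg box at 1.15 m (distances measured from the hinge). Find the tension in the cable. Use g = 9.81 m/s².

Take moments about the hinge.
Beam weight: 23.9 × 9.81 = 234.5 N down at 1.9 m → arm 1.9 m, τ = 234.5 × 1.9 = 445.5 N·m clockwise.
Sack of grain: 31 × 9.81 = 304.1 N down at 2.43 m → arm 2.43 m, τ = 304.1 × 2.43 = 739 N·m clockwise.
Box: 18.9 × 9.81 = 185.4 N down at 1.15 m → arm 1.15 m, τ = 185.4 × 1.15 = 213.2 N·m clockwise.
Total clockwise load moment = 1398 N·m.
The cable tension T acts at 3.8 m; only its component perpendicular to the beam, T sinθ, produces torque. sin 56.9° = 0.8377.
Στ = 0 ⇒ T × 3.8 × 0.8377 = 1398 ⇒ T = 1398 / 3.183 = 439 N.

T ≈ 439 N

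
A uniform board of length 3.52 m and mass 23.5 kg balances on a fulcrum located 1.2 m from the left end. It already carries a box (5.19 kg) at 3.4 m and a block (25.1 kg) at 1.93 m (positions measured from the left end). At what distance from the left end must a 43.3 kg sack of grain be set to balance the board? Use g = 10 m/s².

x ≈ 0.209 m from the left end

Taking torques about the fulcrum (at 1.2 m from the left end):
Beam weight: 23.5 × 10 = 235 N down at 1.76 m → arm 0.56 m, τ = 235 × 0.56 = 131.6 N·m clockwise.
Box: 5.19 × 10 = 51.9 N down at 3.4 m → arm 2.2 m, τ = 51.9 × 2.2 = 114.2 N·m clockwise.
Block: 25.1 × 10 = 251 N down at 1.93 m → arm 0.73 m, τ = 251 × 0.73 = 183.2 N·m clockwise.
Net moment of existing loads = 429 N·m clockwise.
The sack of grain weighs 43.3 × 10 = 433 N and must supply an equal counterclockwise moment, so its lever arm about the fulcrum is 429 / 433 = 0.991 m.
That puts it at 1.2 − 0.991 = 0.209 m from the left end.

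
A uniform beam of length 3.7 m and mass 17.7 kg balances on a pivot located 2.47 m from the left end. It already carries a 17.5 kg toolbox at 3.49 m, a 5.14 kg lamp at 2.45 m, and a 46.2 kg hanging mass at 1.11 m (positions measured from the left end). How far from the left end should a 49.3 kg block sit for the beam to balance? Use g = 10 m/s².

Taking torques about the pivot (at 2.47 m from the left end):
Beam weight: 17.7 × 10 = 177 N down at 1.85 m → arm 0.62 m, τ = 177 × 0.62 = 109.7 N·m counterclockwise.
Toolbox: 17.5 × 10 = 175 N down at 3.49 m → arm 1.02 m, τ = 175 × 1.02 = 178.5 N·m clockwise.
Lamp: 5.14 × 10 = 51.4 N down at 2.45 m → arm 0.02 m, τ = 51.4 × 0.02 = 1.028 N·m counterclockwise.
Hanging mass: 46.2 × 10 = 462 N down at 1.11 m → arm 1.36 m, τ = 462 × 1.36 = 628.3 N·m counterclockwise.
Net moment of existing loads = 560.5 N·m counterclockwise.
The block weighs 49.3 × 10 = 493 N and must supply an equal clockwise moment, so its lever arm about the pivot is 560.5 / 493 = 1.14 m.
That puts it at 2.47 + 1.14 = 3.61 m from the left end.

x ≈ 3.61 m from the left end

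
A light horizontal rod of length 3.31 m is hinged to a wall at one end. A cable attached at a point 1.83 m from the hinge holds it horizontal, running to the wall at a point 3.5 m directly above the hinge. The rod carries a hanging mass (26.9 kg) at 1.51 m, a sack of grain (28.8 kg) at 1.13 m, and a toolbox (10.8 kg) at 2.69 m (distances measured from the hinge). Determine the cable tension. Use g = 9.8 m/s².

Take moments about the hinge.
Hanging mass: 26.9 × 9.8 = 263.6 N down at 1.51 m → arm 1.51 m, τ = 263.6 × 1.51 = 398 N·m clockwise.
Sack of grain: 28.8 × 9.8 = 282.2 N down at 1.13 m → arm 1.13 m, τ = 282.2 × 1.13 = 318.9 N·m clockwise.
Toolbox: 10.8 × 9.8 = 105.8 N down at 2.69 m → arm 2.69 m, τ = 105.8 × 2.69 = 284.6 N·m clockwise.
Total clockwise load moment = 1002 N·m.
The cable tension T acts at 1.83 m; only its component perpendicular to the rod, T sinθ, produces torque. sinθ = h/√(h²+d²) = 3.5/√(3.5²+1.83²) = 0.8862.
Setting net torque to zero: T × 1.83 × 0.8862 = 1002 → T = 1002 / 1.622 = 618 N.

T ≈ 618 N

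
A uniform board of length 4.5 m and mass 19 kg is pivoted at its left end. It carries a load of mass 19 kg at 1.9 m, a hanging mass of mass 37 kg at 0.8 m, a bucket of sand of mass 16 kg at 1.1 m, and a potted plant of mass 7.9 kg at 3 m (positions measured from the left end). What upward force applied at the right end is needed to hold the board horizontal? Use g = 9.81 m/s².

Choose the left end as the axis so the unknown pivot reaction has zero arm there.
Beam weight: 19 × 9.81 = 186.4 N down at 2.25 m → arm 2.25 m, τ = 186.4 × 2.25 = 419.4 N·m clockwise.
Load: 19 × 9.81 = 186.4 N down at 1.9 m → arm 1.9 m, τ = 186.4 × 1.9 = 354.2 N·m clockwise.
Hanging mass: 37 × 9.81 = 363 N down at 0.8 m → arm 0.8 m, τ = 363 × 0.8 = 290.4 N·m clockwise.
Bucket of sand: 16 × 9.81 = 157 N down at 1.1 m → arm 1.1 m, τ = 157 × 1.1 = 172.7 N·m clockwise.
Potted plant: 7.9 × 9.81 = 77.5 N down at 3 m → arm 3 m, τ = 77.5 × 3 = 232.5 N·m clockwise.
Net moment of the loads = 1469 N·m clockwise.
The upward force F acts at the right end, arm 4.5 m, giving F × 4.5 counterclockwise.
Στ = 0 ⇒ F × 4.5 = 1469 ⇒ F = 1469 / 4.5 = 326 N.

F ≈ 326 N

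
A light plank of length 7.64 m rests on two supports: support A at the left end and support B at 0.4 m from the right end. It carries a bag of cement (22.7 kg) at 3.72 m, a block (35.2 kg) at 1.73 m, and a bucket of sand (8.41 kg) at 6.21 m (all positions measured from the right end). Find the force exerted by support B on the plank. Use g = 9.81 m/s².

R_B ≈ 419 N

Sum moments about support A (its reaction then has zero moment arm).
Bag of cement: 22.7 × 9.81 = 222.7 N down at 3.72 m → arm 3.92 m, τ = 222.7 × 3.92 = 873 N·m clockwise.
Block: 35.2 × 9.81 = 345.3 N down at 1.73 m → arm 5.91 m, τ = 345.3 × 5.91 = 2041 N·m clockwise.
Bucket of sand: 8.41 × 9.81 = 82.5 N down at 6.21 m → arm 1.43 m, τ = 82.5 × 1.43 = 118 N·m clockwise.
Net load moment about support A = 3032 N·m clockwise.
Reaction R at support B is upward at 0.4 m, arm 7.24 m → moment R × 7.24 counterclockwise.
Στ = 0 ⇒ R × 7.24 = 3032 ⇒ R = 419 N.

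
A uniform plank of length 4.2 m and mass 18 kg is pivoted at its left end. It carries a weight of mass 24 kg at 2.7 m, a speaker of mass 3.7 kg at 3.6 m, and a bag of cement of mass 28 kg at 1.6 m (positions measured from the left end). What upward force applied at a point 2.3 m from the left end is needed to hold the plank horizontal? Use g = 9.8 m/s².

Choose the left end as the axis so the unknown pivot reaction has zero arm there.
Beam weight: 18 × 9.8 = 176.4 N down at 2.1 m → arm 2.1 m, τ = 176.4 × 2.1 = 370.4 N·m clockwise.
Weight: 24 × 9.8 = 235.2 N down at 2.7 m → arm 2.7 m, τ = 235.2 × 2.7 = 635 N·m clockwise.
Speaker: 3.7 × 9.8 = 36.26 N down at 3.6 m → arm 3.6 m, τ = 36.26 × 3.6 = 130.5 N·m clockwise.
Bag of cement: 28 × 9.8 = 274.4 N down at 1.6 m → arm 1.6 m, τ = 274.4 × 1.6 = 439 N·m clockwise.
Net moment of the loads = 1575 N·m clockwise.
The upward force F acts at a point 2.3 m from the left end, arm 2.3 m, giving F × 2.3 counterclockwise.
Setting net torque to zero: F × 2.3 = 1575 → F = 1575 / 2.3 = 685 N.

F ≈ 685 N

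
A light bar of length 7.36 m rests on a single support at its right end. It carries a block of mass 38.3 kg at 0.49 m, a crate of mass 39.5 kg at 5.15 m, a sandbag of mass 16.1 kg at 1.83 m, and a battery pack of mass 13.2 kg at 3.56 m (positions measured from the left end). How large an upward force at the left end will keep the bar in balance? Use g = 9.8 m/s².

F ≈ 652 N

Take moments about the right end.
Block: 38.3 × 9.8 = 375.3 N down at 0.49 m → arm 6.87 m, τ = 375.3 × 6.87 = 2578 N·m counterclockwise.
Crate: 39.5 × 9.8 = 387.1 N down at 5.15 m → arm 2.21 m, τ = 387.1 × 2.21 = 855.5 N·m counterclockwise.
Sandbag: 16.1 × 9.8 = 157.8 N down at 1.83 m → arm 5.53 m, τ = 157.8 × 5.53 = 872.6 N·m counterclockwise.
Battery pack: 13.2 × 9.8 = 129.4 N down at 3.56 m → arm 3.8 m, τ = 129.4 × 3.8 = 491.7 N·m counterclockwise.
Net moment of the loads = 4798 N·m counterclockwise.
The upward force F acts at the left end, arm 7.36 m, giving F × 7.36 clockwise.
Στ = 0 ⇒ F × 7.36 = 4798 ⇒ F = 4798 / 7.36 = 652 N.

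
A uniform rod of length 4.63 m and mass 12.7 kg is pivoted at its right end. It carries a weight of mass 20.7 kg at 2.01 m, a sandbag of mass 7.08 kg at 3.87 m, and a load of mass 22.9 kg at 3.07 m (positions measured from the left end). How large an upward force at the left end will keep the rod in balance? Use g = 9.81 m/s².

Choose the right end as the axis so the unknown pivot reaction has zero arm there.
Beam weight: 12.7 × 9.81 = 124.6 N down at 2.315 m → arm 2.315 m, τ = 124.6 × 2.315 = 288.4 N·m counterclockwise.
Weight: 20.7 × 9.81 = 203.1 N down at 2.01 m → arm 2.62 m, τ = 203.1 × 2.62 = 532.1 N·m counterclockwise.
Sandbag: 7.08 × 9.81 = 69.45 N down at 3.87 m → arm 0.76 m, τ = 69.45 × 0.76 = 52.78 N·m counterclockwise.
Load: 22.9 × 9.81 = 224.6 N down at 3.07 m → arm 1.56 m, τ = 224.6 × 1.56 = 350.4 N·m counterclockwise.
Net moment of the loads = 1224 N·m counterclockwise.
The upward force F acts at the left end, arm 4.63 m, giving F × 4.63 clockwise.
Στ = 0 ⇒ F × 4.63 = 1224 ⇒ F = 1224 / 4.63 = 264 N.

F ≈ 264 N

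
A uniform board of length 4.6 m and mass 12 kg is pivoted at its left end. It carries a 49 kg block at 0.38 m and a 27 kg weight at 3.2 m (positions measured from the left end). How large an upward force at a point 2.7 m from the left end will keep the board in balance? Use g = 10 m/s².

F ≈ 491 N

Sum moments about the left end (the unknown pivot reaction has zero arm there).
Beam weight: 12 × 10 = 120 N down at 2.3 m → arm 2.3 m, τ = 120 × 2.3 = 276 N·m clockwise.
Block: 49 × 10 = 490 N down at 0.38 m → arm 0.38 m, τ = 490 × 0.38 = 186.2 N·m clockwise.
Weight: 27 × 10 = 270 N down at 3.2 m → arm 3.2 m, τ = 270 × 3.2 = 864 N·m clockwise.
Net moment of the loads = 1326 N·m clockwise.
The upward force F acts at a point 2.7 m from the left end, arm 2.7 m, giving F × 2.7 counterclockwise.
Στ = 0 ⇒ F × 2.7 = 1326 ⇒ F = 1326 / 2.7 = 491 N.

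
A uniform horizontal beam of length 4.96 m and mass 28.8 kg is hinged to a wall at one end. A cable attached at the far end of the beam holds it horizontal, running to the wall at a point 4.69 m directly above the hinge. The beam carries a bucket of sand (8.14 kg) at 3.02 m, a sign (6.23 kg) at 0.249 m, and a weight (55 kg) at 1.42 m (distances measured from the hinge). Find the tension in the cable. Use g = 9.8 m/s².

T ≈ 505 N

Take moments about the hinge.
Beam weight: 28.8 × 9.8 = 282.2 N down at 2.48 m → arm 2.48 m, τ = 282.2 × 2.48 = 699.9 N·m clockwise.
Bucket of sand: 8.14 × 9.8 = 79.77 N down at 3.02 m → arm 3.02 m, τ = 79.77 × 3.02 = 240.9 N·m clockwise.
Sign: 6.23 × 9.8 = 61.05 N down at 0.249 m → arm 0.249 m, τ = 61.05 × 0.249 = 15.2 N·m clockwise.
Weight: 55 × 9.8 = 539 N down at 1.42 m → arm 1.42 m, τ = 539 × 1.42 = 765.4 N·m clockwise.
Total clockwise load moment = 1721 N·m.
The cable tension T acts at 4.96 m; only its component perpendicular to the beam, T sinθ, produces torque. sinθ = h/√(h²+d²) = 4.69/√(4.69²+4.96²) = 0.6871.
Στ = 0 ⇒ T × 4.96 × 0.6871 = 1721 ⇒ T = 1721 / 3.408 = 505 N.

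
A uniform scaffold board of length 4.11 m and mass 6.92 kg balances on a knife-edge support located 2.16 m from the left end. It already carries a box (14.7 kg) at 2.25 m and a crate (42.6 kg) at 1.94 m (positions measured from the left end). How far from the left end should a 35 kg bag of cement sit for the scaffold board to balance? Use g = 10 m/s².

About the knife-edge support (at 2.16 m from the left end):
Beam weight: 6.92 × 10 = 69.2 N down at 2.055 m → arm 0.105 m, τ = 69.2 × 0.105 = 7.266 N·m counterclockwise.
Box: 14.7 × 10 = 147 N down at 2.25 m → arm 0.09 m, τ = 147 × 0.09 = 13.23 N·m clockwise.
Crate: 42.6 × 10 = 426 N down at 1.94 m → arm 0.22 m, τ = 426 × 0.22 = 93.72 N·m counterclockwise.
Net moment of existing loads = 87.76 N·m counterclockwise.
The bag of cement weighs 35 × 10 = 350 N and must supply an equal clockwise moment, so its lever arm about the knife-edge support is 87.76 / 350 = 0.251 m.
That puts it at 2.16 + 0.251 = 2.41 m from the left end.

x ≈ 2.41 m from the left end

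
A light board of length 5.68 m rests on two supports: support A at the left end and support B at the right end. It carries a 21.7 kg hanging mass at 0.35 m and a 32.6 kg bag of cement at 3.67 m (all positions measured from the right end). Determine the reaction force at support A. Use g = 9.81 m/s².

R_A ≈ 220 N

Taking torques about support B:
Hanging mass: 21.7 × 9.81 = 212.9 N down at 0.35 m → arm 0.35 m, τ = 212.9 × 0.35 = 74.52 N·m counterclockwise.
Bag of cement: 32.6 × 9.81 = 319.8 N down at 3.67 m → arm 3.67 m, τ = 319.8 × 3.67 = 1174 N·m counterclockwise.
Net load moment about support B = 1249 N·m counterclockwise.
Reaction R at support A is upward at 5.68 m, arm 5.68 m → moment R × 5.68 clockwise.
For rotational equilibrium, R × 5.68 = 1249, so R = 220 N.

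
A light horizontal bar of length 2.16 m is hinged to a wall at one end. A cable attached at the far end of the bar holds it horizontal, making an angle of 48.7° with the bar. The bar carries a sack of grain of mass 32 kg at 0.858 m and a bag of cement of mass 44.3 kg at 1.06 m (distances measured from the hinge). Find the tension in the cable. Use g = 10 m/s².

Take moments about the hinge.
Sack of grain: 32 × 10 = 320 N down at 0.858 m → arm 0.858 m, τ = 320 × 0.858 = 274.6 N·m clockwise.
Bag of cement: 44.3 × 10 = 443 N down at 1.06 m → arm 1.06 m, τ = 443 × 1.06 = 469.6 N·m clockwise.
Total clockwise load moment = 744.2 N·m.
The cable tension T acts at 2.16 m; only its component perpendicular to the bar, T sinθ, produces torque. sin 48.7° = 0.7513.
Στ = 0 ⇒ T × 2.16 × 0.7513 = 744.2 ⇒ T = 744.2 / 1.623 = 459 N.

T ≈ 459 N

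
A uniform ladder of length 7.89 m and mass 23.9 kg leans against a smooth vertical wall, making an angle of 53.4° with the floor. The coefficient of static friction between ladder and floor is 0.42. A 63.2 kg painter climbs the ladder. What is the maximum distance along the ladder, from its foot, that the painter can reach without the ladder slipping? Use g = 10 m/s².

d ≈ 4.66 m

Sum moments about the foot of the ladder (the floor normal and friction both act there and drop out).
Ladder weight 23.9×10 = 239 N acts at 3.945 m along the ladder; its horizontal arm is 3.945·cos53.4° = 2.352 m → τ = 562.1 N·m clockwise.
Painter weight 63.2×10 = 632 N at distance d → arm d·cos53.4° → τ = 632·d·0.5962 clockwise.
Wall normal N at the top has arm L sinθ = 6.334 m counterclockwise, so Στ = 0 gives N·6.334 = 562.1 + 376.8·d.
ΣFy = 0 ⇒ N_floor = 871 N, so the maximum friction is μ_s·N_floor = 0.42×871 = 365.8 N. ΣFx = 0 ⇒ N_wall = f, so at the slipping point N = 365.8 N.
Substituting: 365.8×6.334 = 562.1 + 376.8·d ⇒ d = (2317 − 562.1) / 376.8 = 4.66 m.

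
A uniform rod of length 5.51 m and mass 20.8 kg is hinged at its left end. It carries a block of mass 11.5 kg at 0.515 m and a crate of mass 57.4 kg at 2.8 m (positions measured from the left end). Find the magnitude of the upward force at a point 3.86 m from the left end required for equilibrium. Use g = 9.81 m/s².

F ≈ 569 N

Taking torques about the left end:
Beam weight: 20.8 × 9.81 = 204 N down at 2.755 m → arm 2.755 m, τ = 204 × 2.755 = 562 N·m clockwise.
Block: 11.5 × 9.81 = 112.8 N down at 0.515 m → arm 0.515 m, τ = 112.8 × 0.515 = 58.09 N·m clockwise.
Crate: 57.4 × 9.81 = 563.1 N down at 2.8 m → arm 2.8 m, τ = 563.1 × 2.8 = 1577 N·m clockwise.
Net moment of the loads = 2197 N·m clockwise.
The upward force F acts at a point 3.86 m from the left end, arm 3.86 m, giving F × 3.86 counterclockwise.
For rotational equilibrium, F × 3.86 = 2197, so F = 2197 / 3.86 = 569 N.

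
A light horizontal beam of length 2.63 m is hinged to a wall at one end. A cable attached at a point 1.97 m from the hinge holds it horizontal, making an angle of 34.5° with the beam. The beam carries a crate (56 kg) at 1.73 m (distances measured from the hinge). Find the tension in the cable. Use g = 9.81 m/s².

Take moments about the hinge.
Crate: 56 × 9.81 = 549.4 N down at 1.73 m → arm 1.73 m, τ = 549.4 × 1.73 = 950.5 N·m clockwise.
Total clockwise load moment = 950.5 N·m.
The cable tension T acts at 1.97 m; only its component perpendicular to the beam, T sinθ, produces torque. sin 34.5° = 0.5664.
Στ = 0 ⇒ T × 1.97 × 0.5664 = 950.5 ⇒ T = 950.5 / 1.116 = 852 N.

T ≈ 852 N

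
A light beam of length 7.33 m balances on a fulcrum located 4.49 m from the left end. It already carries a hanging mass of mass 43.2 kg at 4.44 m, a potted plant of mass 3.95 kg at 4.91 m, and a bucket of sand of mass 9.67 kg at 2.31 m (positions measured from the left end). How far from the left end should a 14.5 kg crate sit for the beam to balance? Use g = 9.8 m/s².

About the fulcrum (at 4.49 m from the left end):
Hanging mass: 43.2 × 9.8 = 423.4 N down at 4.44 m → arm 0.05 m, τ = 423.4 × 0.05 = 21.17 N·m counterclockwise.
Potted plant: 3.95 × 9.8 = 38.71 N down at 4.91 m → arm 0.42 m, τ = 38.71 × 0.42 = 16.26 N·m clockwise.
Bucket of sand: 9.67 × 9.8 = 94.77 N down at 2.31 m → arm 2.18 m, τ = 94.77 × 2.18 = 206.6 N·m counterclockwise.
Net moment of existing loads = 211.5 N·m counterclockwise.
The crate weighs 14.5 × 9.8 = 142.1 N and must supply an equal clockwise moment, so its lever arm about the fulcrum is 211.5 / 142.1 = 1.49 m.
That puts it at 4.49 + 1.49 = 5.98 m from the left end.

x ≈ 5.98 m from the left end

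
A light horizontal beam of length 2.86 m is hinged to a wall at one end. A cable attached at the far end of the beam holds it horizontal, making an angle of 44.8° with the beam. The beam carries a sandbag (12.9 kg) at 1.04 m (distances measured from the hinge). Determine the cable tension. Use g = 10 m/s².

Sum moments about the hinge (the unknown hinge reaction has zero arm there).
Sandbag: 12.9 × 10 = 129 N down at 1.04 m → arm 1.04 m, τ = 129 × 1.04 = 134.2 N·m clockwise.
Total clockwise load moment = 134.2 N·m.
The cable tension T acts at 2.86 m; only its component perpendicular to the beam, T sinθ, produces torque. sin 44.8° = 0.7046.
Στ = 0 ⇒ T × 2.86 × 0.7046 = 134.2 ⇒ T = 134.2 / 2.015 = 66.6 N.

T ≈ 66.6 N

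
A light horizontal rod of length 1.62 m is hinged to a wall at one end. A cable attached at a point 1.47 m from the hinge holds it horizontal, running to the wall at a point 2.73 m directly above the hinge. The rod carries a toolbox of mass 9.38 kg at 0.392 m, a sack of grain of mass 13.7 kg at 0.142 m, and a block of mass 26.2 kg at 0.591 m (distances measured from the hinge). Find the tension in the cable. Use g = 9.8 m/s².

T ≈ 160 N

About the hinge:
Toolbox: 9.38 × 9.8 = 91.92 N down at 0.392 m → arm 0.392 m, τ = 91.92 × 0.392 = 36.03 N·m clockwise.
Sack of grain: 13.7 × 9.8 = 134.3 N down at 0.142 m → arm 0.142 m, τ = 134.3 × 0.142 = 19.07 N·m clockwise.
Block: 26.2 × 9.8 = 256.8 N down at 0.591 m → arm 0.591 m, τ = 256.8 × 0.591 = 151.8 N·m clockwise.
Total clockwise load moment = 206.9 N·m.
The cable tension T acts at 1.47 m; only its component perpendicular to the rod, T sinθ, produces torque. sinθ = h/√(h²+d²) = 2.73/√(2.73²+1.47²) = 0.8805.
Setting net torque to zero: T × 1.47 × 0.8805 = 206.9 → T = 206.9 / 1.294 = 160 N.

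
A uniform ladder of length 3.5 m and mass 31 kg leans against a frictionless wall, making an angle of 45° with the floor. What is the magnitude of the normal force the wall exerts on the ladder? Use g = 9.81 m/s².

N_wall ≈ 152 N

Take moments about the foot of the ladder.
Ladder weight 31×9.81 = 304.1 N acts at 1.75 m along the ladder; its horizontal arm is 1.75·cos45° = 1.237 m → τ = 376.2 N·m clockwise.
Wall normal N acts horizontally at the top; its moment arm is the height L sinθ = 3.5·sin45° = 2.475 m, counterclockwise.
Στ = 0 ⇒ N × 2.475 = 376.2 ⇒ N = 152 N.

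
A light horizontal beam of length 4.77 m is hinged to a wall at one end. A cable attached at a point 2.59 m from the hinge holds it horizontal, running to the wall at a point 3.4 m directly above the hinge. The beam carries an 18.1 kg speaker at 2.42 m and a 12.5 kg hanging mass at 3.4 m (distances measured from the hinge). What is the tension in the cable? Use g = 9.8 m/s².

Choose the hinge as the axis so the unknown hinge reaction has zero arm there.
Speaker: 18.1 × 9.8 = 177.4 N down at 2.42 m → arm 2.42 m, τ = 177.4 × 2.42 = 429.3 N·m clockwise.
Hanging mass: 12.5 × 9.8 = 122.5 N down at 3.4 m → arm 3.4 m, τ = 122.5 × 3.4 = 416.5 N·m clockwise.
Total clockwise load moment = 845.8 N·m.
The cable tension T acts at 2.59 m; only its component perpendicular to the beam, T sinθ, produces torque. sinθ = h/√(h²+d²) = 3.4/√(3.4²+2.59²) = 0.7955.
Setting net torque to zero: T × 2.59 × 0.7955 = 845.8 → T = 845.8 / 2.06 = 411 N.

T ≈ 411 N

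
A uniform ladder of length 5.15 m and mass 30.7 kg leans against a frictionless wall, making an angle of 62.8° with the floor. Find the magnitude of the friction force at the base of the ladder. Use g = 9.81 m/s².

f ≈ 77.4 N

About the foot of the ladder:
Ladder weight 30.7×9.81 = 301.2 N acts at 2.575 m along the ladder; its horizontal arm is 2.575·cos62.8° = 1.177 m → τ = 354.5 N·m clockwise.
Wall normal N acts horizontally at the top; its moment arm is the height L sinθ = 5.15·sin62.8° = 4.58 m, counterclockwise.
Setting net torque to zero: N × 4.58 = 354.5 → N = 77.4 N.
ΣFx = 0: friction at the foot balances the wall's push, so f = N_wall = 77.4 N.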